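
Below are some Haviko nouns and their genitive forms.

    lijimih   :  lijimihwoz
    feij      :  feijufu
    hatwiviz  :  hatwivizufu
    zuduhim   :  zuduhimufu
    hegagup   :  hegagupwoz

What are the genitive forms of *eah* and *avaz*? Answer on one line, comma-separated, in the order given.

eahwoz, avazufu

The suffix is conditioned by the final consonant: -woz when the stem ends in a voiceless consonant (*lijimih*, *hegagup*); -ufu when the stem ends in a voiced consonant (*feij*, *hatwiviz*, *zuduhim*).
*eah* — final consonant /h/ (voiceless) → -woz → *eahwoz*.
*avaz*: final consonant = /z/, voiced → -ufu → *avazufu*.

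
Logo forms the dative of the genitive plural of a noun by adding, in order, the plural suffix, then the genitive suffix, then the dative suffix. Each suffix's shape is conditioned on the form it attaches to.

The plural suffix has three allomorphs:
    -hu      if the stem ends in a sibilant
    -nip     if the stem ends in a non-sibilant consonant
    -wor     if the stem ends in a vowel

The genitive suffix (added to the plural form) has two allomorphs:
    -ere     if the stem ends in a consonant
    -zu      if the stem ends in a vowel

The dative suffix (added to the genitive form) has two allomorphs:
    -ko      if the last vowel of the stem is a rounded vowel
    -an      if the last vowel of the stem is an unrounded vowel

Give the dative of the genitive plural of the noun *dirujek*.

dirujekniperean

The final sound of *dirujek* is /k/, which is a non-sibilant consonant, so the plural suffix is -nip, giving *dirujeknip*.
Since the final sound of the plural form *dirujeknip* is /p/ (a consonant), it takes -ere, giving *dirujeknipere*.
The genitive form *dirujeknipere* — last vowel /e/ (an unrounded vowel) → -an → *dirujekniperean*.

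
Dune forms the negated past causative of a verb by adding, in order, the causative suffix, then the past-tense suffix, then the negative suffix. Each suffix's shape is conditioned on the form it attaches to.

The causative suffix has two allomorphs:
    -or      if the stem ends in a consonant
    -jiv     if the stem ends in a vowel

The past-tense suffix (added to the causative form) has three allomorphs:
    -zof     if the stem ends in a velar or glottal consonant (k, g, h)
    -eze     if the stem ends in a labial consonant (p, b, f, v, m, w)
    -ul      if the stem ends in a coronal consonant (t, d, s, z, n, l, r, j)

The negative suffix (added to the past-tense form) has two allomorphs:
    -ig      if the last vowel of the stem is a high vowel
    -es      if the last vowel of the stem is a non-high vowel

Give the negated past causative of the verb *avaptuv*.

avaptuvorulig

*avaptuv* — final sound /v/ (a consonant) → -or → *avaptuvor*.
The causative form *avaptuvor*: final consonant = /r/, coronal → -ul → *avaptuvorul*.
Since the last vowel of the past-tense form *avaptuvorul* is /u/ (a high vowel), it takes -ig, giving *avaptuvorulig*.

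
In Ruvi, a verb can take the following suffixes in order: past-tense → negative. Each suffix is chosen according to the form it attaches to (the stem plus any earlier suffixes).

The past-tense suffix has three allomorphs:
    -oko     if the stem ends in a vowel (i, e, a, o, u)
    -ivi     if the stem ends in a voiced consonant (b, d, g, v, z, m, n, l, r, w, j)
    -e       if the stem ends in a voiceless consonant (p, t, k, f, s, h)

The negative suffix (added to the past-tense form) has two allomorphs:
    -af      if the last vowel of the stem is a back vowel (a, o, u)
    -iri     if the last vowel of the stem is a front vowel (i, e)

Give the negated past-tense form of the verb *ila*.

ilaokoaf

*ila*: final sound = /a/, a vowel → -oko → *ilaoko*.
The last vowel of the past-tense form *ilaoko* is /o/, which is a back vowel, so the negative suffix is -af, giving *ilaokoaf*.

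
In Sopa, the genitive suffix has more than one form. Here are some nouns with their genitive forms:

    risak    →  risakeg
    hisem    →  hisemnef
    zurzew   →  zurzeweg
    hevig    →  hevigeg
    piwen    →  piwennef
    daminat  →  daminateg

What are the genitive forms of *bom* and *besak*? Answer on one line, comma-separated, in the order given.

bomnef, besakeg

The suffix is conditioned by the final consonant: -nef when the stem ends in a nasal (*hisem*, *piwen*); -eg when the stem ends in a non-nasal consonant (*risak*, *zurzew*, *hevig*, *daminat*).
The final consonant of *bom* is /m/, which is a nasal, so the suffix is -nef, giving *bomnef*.
The final consonant of *besak* is /k/, which is non-nasal, so the suffix is -eg, giving *besakeg*.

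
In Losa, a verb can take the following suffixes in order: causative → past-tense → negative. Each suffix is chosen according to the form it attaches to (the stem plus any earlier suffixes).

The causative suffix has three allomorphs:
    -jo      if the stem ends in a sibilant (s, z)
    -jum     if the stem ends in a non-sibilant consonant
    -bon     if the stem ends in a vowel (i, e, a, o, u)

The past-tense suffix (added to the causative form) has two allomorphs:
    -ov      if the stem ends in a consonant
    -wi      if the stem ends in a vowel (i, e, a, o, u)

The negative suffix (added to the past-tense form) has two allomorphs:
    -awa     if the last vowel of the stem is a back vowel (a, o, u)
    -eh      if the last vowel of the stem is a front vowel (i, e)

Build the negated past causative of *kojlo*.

kojlobonovawa

*kojlo*: final sound = /o/, a vowel → -bon → *kojlobon*.
The causative form *kojlobon* — final sound /n/ (a consonant) → -ov → *kojlobonov*.
The past-tense form *kojlobonov*: last vowel = /o/, a back vowel → -awa → *kojlobonovawa*.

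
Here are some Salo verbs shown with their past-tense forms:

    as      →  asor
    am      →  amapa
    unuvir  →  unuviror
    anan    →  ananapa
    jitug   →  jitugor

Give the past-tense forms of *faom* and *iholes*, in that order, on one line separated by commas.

Looking at the final consonant of each stem: -apa when the stem ends in a nasal (*am*, *anan*); -or when the stem ends in a non-nasal consonant (*as*, *unuvir*, *jitug*).
Since the final consonant of *faom* is /m/ (a nasal), it takes -apa, giving *faomapa*.
*iholes*: final consonant = /s/, non-nasal → -or → *iholesor*.

faomapa, iholesor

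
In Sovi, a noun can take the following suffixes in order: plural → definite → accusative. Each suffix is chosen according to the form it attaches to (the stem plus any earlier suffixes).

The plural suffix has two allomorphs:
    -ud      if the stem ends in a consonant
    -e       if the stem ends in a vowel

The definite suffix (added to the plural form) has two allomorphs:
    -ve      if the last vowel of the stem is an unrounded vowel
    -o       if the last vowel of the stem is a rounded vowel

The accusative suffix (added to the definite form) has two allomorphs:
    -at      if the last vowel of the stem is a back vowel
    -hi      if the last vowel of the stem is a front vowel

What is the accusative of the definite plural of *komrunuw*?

komrunuwudoat

Since the final sound of *komrunuw* is /w/ (a consonant), it takes -ud, giving *komrunuwud*.
Since the last vowel of the plural form *komrunuwud* is /u/ (a rounded vowel), it takes -o, giving *komrunuwudo*.
The definite form *komrunuwudo* — last vowel /o/ (a back vowel) → -at → *komrunuwudoat*.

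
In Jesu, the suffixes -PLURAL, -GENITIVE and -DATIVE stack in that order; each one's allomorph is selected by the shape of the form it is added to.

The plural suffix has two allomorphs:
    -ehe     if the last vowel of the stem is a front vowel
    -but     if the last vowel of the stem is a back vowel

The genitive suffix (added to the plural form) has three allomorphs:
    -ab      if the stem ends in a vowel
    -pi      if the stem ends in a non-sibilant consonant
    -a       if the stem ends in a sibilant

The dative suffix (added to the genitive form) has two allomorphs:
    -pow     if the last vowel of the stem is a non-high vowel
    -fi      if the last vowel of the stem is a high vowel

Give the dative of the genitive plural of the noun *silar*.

*silar*: last vowel = /a/, a back vowel → -but → *silarbut*.
Since the final sound of the plural form *silarbut* is /t/ (a non-sibilant consonant), it takes -pi, giving *silarbutpi*.
Since the last vowel of the genitive form *silarbutpi* is /i/ (a high vowel), it takes -fi, giving *silarbutpifi*.

silarbutpifi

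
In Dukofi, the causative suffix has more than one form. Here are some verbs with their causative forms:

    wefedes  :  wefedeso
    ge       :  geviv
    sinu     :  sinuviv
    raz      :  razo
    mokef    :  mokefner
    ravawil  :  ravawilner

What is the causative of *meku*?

mekuviv

The alternation tracks the final sound of the stem — -o when the stem ends in a sibilant (*wefedes*, *raz*); -ner when the stem ends in a non-sibilant consonant (*mokef*, *ravawil*); -viv when the stem ends in a vowel (*ge*, *sinu*).
The final sound of *meku* is /u/, which is a vowel, so the suffix is -viv, giving *mekuviv*.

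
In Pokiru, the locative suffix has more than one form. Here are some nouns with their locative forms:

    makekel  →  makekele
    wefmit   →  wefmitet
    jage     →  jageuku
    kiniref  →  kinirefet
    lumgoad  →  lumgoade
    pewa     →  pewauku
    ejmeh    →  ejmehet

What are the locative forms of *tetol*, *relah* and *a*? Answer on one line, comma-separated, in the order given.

The alternation tracks the final sound of the stem — -et when the stem ends in a voiceless consonant (*wefmit*, *kiniref*, *ejmeh*); -e when the stem ends in a voiced consonant (*makekel*, *lumgoad*); -uku when the stem ends in a vowel (*jage*, *pewa*).
*tetol* — final sound /l/ (a voiced consonant) → -e → *tetole*.
*relah*: final sound = /h/, a voiceless consonant → -et → *relahet*.
Since the final sound of *a* is /a/ (a vowel), it takes -uku, giving *auku*.

tetole, relahet, auku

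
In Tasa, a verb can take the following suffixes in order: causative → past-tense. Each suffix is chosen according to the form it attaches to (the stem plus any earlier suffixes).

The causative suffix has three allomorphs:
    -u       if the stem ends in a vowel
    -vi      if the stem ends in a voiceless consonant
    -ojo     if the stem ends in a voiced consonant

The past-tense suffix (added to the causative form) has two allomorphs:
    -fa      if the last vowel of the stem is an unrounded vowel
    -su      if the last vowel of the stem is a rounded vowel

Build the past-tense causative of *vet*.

The final sound of *vet* is /t/, which is a voiceless consonant, so the causative suffix is -vi, giving *vetvi*.
Since the last vowel of the causative form *vetvi* is /i/ (an unrounded vowel), it takes -fa, giving *vetvifa*.

vetvifa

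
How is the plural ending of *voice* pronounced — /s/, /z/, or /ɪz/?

The stem *voice* ends in a sibilant (/s, z, ʃ, ʒ, tʃ, dʒ/).
The plural suffix surfaces as /ɪz/ after sibilants, /s/ after other voiceless consonants, and /z/ after other voiced sounds.
So the plural -s on *voice* is pronounced /ɪz/.

/ɪz/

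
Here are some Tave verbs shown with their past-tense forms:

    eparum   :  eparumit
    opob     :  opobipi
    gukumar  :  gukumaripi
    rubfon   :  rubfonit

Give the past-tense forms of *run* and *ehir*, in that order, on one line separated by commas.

The suffix is conditioned by the final consonant: -it when the stem ends in a nasal (*eparum*, *rubfon*); -ipi when the stem ends in a non-nasal consonant (*opob*, *gukumar*).
*run*: final consonant = /n/, a nasal → -it → *runit*.
*ehir* — final consonant /r/ (non-nasal) → -ipi → *ehiripi*.

runit, ehiripi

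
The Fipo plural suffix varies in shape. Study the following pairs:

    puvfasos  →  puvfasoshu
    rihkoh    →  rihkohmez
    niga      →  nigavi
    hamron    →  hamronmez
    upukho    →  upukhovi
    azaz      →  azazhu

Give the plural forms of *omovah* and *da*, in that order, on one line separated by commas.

The alternation tracks the final sound of the stem — -hu when the stem ends in a sibilant (*puvfasos*, *azaz*); -mez when the stem ends in a non-sibilant consonant (*rihkoh*, *hamron*); -vi when the stem ends in a vowel (*niga*, *upukho*).
*omovah*: final sound = /h/, a non-sibilant consonant → -mez → *omovahmez*.
Since the final sound of *da* is /a/ (a vowel), it takes -vi, giving *davi*.

omovahmez, davi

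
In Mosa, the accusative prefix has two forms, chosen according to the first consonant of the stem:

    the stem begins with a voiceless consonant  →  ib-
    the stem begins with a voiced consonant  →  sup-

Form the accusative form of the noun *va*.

*va* — first consonant /v/ (voiced) → sup- → *supva*.

supva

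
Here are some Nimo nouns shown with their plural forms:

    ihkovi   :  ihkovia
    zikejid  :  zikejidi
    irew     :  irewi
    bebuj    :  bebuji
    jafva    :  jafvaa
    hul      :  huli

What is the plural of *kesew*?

The alternation tracks the final sound of the stem — -i when the stem ends in a consonant (*zikejid*, *irew*, *bebuj*, *hul*); -a when the stem ends in a vowel (*ihkovi*, *jafva*).
The final sound of *kesew* is /w/, which is a consonant, so the suffix is -i, giving *kesewi*.

kesewi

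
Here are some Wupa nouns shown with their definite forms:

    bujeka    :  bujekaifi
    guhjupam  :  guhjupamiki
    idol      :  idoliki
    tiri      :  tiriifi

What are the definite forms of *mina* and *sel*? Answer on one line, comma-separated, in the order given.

The suffix is conditioned by the final sound: -iki when the stem ends in a consonant (*guhjupam*, *idol*); -ifi when the stem ends in a vowel (*bujeka*, *tiri*).
*mina*: final sound = /a/, a vowel → -ifi → *minaifi*.
*sel* — final sound /l/ (a consonant) → -iki → *seliki*.

minaifi, seliki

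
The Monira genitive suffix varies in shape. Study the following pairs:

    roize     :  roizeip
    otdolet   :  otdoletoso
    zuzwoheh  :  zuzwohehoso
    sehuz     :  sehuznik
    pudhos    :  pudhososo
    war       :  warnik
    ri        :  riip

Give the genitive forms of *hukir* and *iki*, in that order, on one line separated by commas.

The alternation tracks the final sound of the stem — -oso when the stem ends in a voiceless consonant (*otdolet*, *zuzwoheh*, *pudhos*); -nik when the stem ends in a voiced consonant (*sehuz*, *war*); -ip when the stem ends in a vowel (*roize*, *ri*).
Since the final sound of *hukir* is /r/ (a voiced consonant), it takes -nik, giving *hukirnik*.
*iki* — final sound /i/ (a vowel) → -ip → *ikiip*.

hukirnik, ikiip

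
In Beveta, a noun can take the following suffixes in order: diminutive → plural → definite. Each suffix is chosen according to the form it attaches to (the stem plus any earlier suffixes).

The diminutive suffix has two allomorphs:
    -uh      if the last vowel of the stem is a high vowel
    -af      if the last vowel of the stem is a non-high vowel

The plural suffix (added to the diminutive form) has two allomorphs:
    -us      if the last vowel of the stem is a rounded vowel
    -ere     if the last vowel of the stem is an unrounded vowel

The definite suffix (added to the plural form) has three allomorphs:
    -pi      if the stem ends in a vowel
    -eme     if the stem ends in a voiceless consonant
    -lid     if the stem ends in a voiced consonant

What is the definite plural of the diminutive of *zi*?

Since the last vowel of *zi* is /i/ (a high vowel), it takes -uh, giving *ziuh*.
Since the last vowel of the diminutive form *ziuh* is /u/ (a rounded vowel), it takes -us, giving *ziuhus*.
Since the final sound of the plural form *ziuhus* is /s/ (a voiceless consonant), it takes -eme, giving *ziuhuseme*.

ziuhuseme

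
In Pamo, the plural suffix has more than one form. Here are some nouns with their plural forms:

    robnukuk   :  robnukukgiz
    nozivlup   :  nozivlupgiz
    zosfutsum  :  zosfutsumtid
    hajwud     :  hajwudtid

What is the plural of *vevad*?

vevadtid

The alternation tracks the final consonant of the stem — -giz when the stem ends in a voiceless consonant (*robnukuk*, *nozivlup*); -tid when the stem ends in a voiced consonant (*zosfutsum*, *hajwud*).
*vevad* — final consonant /d/ (voiced) → -tid → *vevadtid*.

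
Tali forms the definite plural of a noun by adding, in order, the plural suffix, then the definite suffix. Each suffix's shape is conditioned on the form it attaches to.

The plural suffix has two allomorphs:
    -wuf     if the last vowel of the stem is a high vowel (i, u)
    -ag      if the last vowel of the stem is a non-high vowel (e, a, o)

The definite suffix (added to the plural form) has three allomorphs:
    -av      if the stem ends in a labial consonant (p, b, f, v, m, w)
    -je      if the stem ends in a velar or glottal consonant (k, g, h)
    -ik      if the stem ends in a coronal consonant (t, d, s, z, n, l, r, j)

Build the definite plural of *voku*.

vokuwufav

Since the last vowel of *voku* is /u/ (a high vowel), it takes -wuf, giving *vokuwuf*.
Since the final consonant of the plural form *vokuwuf* is /f/ (labial), it takes -av, giving *vokuwufav*.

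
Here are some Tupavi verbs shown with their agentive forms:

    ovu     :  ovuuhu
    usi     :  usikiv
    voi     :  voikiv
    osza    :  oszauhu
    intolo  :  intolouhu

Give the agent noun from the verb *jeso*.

jesouhu

Looking at the last vowel of each stem: -kiv when the last vowel of the stem is a front vowel (*usi*, *voi*); -uhu when the last vowel of the stem is a back vowel (*ovu*, *osza*, *intolo*).
*jeso*: last vowel = /o/, a back vowel → -uhu → *jesouhu*.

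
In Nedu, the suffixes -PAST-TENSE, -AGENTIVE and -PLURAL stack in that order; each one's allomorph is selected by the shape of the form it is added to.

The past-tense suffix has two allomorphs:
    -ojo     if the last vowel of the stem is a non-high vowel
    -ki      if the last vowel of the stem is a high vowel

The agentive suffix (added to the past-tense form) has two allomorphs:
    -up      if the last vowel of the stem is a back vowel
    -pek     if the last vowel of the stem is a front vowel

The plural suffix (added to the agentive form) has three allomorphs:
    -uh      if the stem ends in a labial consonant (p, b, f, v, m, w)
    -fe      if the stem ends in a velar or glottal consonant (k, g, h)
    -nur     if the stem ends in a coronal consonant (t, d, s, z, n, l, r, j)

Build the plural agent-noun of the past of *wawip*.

Since the last vowel of *wawip* is /i/ (a high vowel), it takes -ki, giving *wawipki*.
The last vowel of the past-tense form *wawipki* is /i/, which is a front vowel, so the agentive suffix is -pek, giving *wawipkipek*.
The agentive form *wawipkipek*: final consonant = /k/, velar/glottal → -fe → *wawipkipekfe*.

wawipkipekfe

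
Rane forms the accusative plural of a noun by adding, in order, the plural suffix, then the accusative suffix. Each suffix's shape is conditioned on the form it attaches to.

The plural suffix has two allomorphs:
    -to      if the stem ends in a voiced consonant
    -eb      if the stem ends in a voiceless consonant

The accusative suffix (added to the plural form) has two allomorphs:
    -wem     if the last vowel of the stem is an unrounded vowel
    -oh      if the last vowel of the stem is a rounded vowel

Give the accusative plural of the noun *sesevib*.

sesevibtooh

*sesevib* — final consonant /b/ (voiced) → -to → *sesevibto*.
The plural form *sesevibto* — last vowel /o/ (a rounded vowel) → -oh → *sesevibtooh*.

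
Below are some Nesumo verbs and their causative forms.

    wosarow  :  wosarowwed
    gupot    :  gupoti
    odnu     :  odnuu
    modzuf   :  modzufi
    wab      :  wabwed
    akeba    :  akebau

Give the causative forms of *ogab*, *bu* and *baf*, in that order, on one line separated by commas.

ogabwed, buu, bafi

The alternation tracks the final sound of the stem — -i when the stem ends in a voiceless consonant (*gupot*, *modzuf*); -wed when the stem ends in a voiced consonant (*wosarow*, *wab*); -u when the stem ends in a vowel (*odnu*, *akeba*).
Since the final sound of *ogab* is /b/ (a voiced consonant), it takes -wed, giving *ogabwed*.
*bu* — final sound /u/ (a vowel) → -u → *buu*.
The final sound of *baf* is /f/, which is a voiceless consonant, so the suffix is -i, giving *bafi*.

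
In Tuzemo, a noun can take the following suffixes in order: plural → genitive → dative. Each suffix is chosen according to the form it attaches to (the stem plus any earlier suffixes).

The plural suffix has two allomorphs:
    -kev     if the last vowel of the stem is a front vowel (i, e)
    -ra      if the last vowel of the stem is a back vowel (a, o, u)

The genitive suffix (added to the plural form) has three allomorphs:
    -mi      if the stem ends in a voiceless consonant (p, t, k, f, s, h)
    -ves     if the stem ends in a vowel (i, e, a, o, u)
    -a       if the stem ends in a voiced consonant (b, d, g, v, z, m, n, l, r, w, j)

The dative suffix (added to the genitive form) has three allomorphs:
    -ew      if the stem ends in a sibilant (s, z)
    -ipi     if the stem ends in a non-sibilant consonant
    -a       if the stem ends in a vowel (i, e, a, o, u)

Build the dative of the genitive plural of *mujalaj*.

*mujalaj* — last vowel /a/ (a back vowel) → -ra → *mujalajra*.
The final sound of the plural form *mujalajra* is /a/, which is a vowel, so the genitive suffix is -ves, giving *mujalajraves*.
The genitive form *mujalajraves*: final sound = /s/, a sibilant → -ew → *mujalajravesew*.

mujalajravesew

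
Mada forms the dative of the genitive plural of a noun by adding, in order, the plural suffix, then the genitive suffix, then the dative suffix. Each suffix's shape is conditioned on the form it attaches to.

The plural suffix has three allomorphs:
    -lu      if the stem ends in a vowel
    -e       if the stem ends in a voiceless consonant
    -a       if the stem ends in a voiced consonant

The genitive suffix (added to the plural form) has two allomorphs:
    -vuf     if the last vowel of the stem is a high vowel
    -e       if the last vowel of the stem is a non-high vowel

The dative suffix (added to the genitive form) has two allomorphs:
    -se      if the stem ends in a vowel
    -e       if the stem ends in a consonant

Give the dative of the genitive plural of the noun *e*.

*e* — final sound /e/ (a vowel) → -lu → *elu*.
The plural form *elu* — last vowel /u/ (a high vowel) → -vuf → *eluvuf*.
The final sound of the genitive form *eluvuf* is /f/, which is a consonant, so the dative suffix is -e, giving *eluvufe*.

eluvufe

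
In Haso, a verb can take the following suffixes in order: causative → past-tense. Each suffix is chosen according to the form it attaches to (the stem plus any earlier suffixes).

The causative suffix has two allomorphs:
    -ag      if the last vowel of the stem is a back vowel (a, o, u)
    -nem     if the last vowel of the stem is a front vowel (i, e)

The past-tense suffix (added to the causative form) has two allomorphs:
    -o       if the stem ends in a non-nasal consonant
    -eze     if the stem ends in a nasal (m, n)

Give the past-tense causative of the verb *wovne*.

wovnenemeze

*wovne* — last vowel /e/ (a front vowel) → -nem → *wovnenem*.
The causative form *wovnenem*: final consonant = /m/, a nasal → -eze → *wovnenemeze*.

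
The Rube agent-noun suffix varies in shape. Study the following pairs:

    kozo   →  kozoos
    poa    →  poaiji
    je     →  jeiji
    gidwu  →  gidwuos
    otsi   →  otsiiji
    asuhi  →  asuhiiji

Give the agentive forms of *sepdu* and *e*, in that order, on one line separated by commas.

Looking at the last vowel of each stem: -os when the last vowel of the stem is a rounded vowel (*kozo*, *gidwu*); -iji when the last vowel of the stem is an unrounded vowel (*poa*, *je*, *otsi*, *asuhi*).
*sepdu*: last vowel = /u/, a rounded vowel → -os → *sepduos*.
*e*: last vowel = /e/, an unrounded vowel → -iji → *eiji*.

sepduos, eiji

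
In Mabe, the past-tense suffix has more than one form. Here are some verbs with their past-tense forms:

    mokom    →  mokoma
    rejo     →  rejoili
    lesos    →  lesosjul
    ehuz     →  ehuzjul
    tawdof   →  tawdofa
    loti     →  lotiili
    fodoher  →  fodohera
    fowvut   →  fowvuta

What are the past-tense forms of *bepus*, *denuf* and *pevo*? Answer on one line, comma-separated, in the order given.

bepusjul, denufa, pevoili

Looking at the final sound of each stem: -jul when the stem ends in a sibilant (*lesos*, *ehuz*); -a when the stem ends in a non-sibilant consonant (*mokom*, *tawdof*, *fodoher*, *fowvut*); -ili when the stem ends in a vowel (*rejo*, *loti*).
Since the final sound of *bepus* is /s/ (a sibilant), it takes -jul, giving *bepusjul*.
*denuf* — final sound /f/ (a non-sibilant consonant) → -a → *denufa*.
*pevo*: final sound = /o/, a vowel → -ili → *pevoili*.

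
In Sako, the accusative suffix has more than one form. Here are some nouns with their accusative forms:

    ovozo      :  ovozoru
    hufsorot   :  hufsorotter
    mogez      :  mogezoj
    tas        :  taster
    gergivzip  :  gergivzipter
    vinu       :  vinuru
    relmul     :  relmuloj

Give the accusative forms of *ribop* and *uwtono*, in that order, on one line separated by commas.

ribopter, uwtonoru

The alternation tracks the final sound of the stem — -ter when the stem ends in a voiceless consonant (*hufsorot*, *tas*, *gergivzip*); -oj when the stem ends in a voiced consonant (*mogez*, *relmul*); -ru when the stem ends in a vowel (*ovozo*, *vinu*).
The final sound of *ribop* is /p/, which is a voiceless consonant, so the suffix is -ter, giving *ribopter*.
*uwtono* — final sound /o/ (a vowel) → -ru → *uwtonoru*.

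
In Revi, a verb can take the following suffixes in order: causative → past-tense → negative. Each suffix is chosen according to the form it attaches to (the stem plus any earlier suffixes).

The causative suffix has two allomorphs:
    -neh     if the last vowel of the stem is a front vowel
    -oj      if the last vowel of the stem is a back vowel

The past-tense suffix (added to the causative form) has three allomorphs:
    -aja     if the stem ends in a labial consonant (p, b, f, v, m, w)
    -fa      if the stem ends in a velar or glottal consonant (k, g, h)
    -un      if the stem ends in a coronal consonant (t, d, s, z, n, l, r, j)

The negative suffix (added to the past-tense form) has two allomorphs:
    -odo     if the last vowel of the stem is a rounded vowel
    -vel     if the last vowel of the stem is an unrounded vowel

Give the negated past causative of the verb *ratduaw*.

ratduawojunodo

*ratduaw* — last vowel /a/ (a back vowel) → -oj → *ratduawoj*.
The final consonant of the causative form *ratduawoj* is /j/, which is coronal, so the past-tense suffix is -un, giving *ratduawojun*.
The past-tense form *ratduawojun* — last vowel /u/ (a rounded vowel) → -odo → *ratduawojunodo*.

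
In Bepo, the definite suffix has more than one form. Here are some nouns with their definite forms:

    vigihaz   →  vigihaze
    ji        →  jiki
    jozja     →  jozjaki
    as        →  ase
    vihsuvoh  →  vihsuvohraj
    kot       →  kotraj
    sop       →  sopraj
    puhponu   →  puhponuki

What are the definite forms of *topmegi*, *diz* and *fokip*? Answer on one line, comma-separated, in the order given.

The suffix is conditioned by the final sound: -e when the stem ends in a sibilant (*vigihaz*, *as*); -raj when the stem ends in a non-sibilant consonant (*vihsuvoh*, *kot*, *sop*); -ki when the stem ends in a vowel (*ji*, *jozja*, *puhponu*).
The final sound of *topmegi* is /i/, which is a vowel, so the suffix is -ki, giving *topmegiki*.
Since the final sound of *diz* is /z/ (a sibilant), it takes -e, giving *dize*.
The final sound of *fokip* is /p/, which is a non-sibilant consonant, so the suffix is -raj, giving *fokipraj*.

topmegiki, dize, fokipraj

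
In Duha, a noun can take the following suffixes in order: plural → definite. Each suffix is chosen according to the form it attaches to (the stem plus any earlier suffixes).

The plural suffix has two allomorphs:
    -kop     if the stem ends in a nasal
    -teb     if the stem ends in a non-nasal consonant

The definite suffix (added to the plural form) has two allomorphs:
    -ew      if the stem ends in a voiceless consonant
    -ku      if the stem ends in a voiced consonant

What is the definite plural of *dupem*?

dupemkopew

Since the final consonant of *dupem* is /m/ (a nasal), it takes -kop, giving *dupemkop*.
The plural form *dupemkop* — final consonant /p/ (voiceless) → -ew → *dupemkopew*.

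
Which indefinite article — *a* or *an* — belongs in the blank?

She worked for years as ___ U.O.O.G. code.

a

The indefinite article is chosen by the initial *sound* of the following word, not its spelling.
The initialism *U.O.O.G.* is read letter by letter; the first letter, U, is pronounced /juː/, which begins with a consonant sound.
So the article is *a*: She worked for years as a U.O.O.G. code.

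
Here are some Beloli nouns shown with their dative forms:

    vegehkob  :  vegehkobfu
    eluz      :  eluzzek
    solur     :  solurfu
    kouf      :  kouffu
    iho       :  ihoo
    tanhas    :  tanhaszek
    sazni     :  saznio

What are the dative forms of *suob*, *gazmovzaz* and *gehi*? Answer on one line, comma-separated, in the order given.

The suffix is conditioned by the final sound: -zek when the stem ends in a sibilant (*eluz*, *tanhas*); -fu when the stem ends in a non-sibilant consonant (*vegehkob*, *solur*, *kouf*); -o when the stem ends in a vowel (*iho*, *sazni*).
*suob* — final sound /b/ (a non-sibilant consonant) → -fu → *suobfu*.
Since the final sound of *gazmovzaz* is /z/ (a sibilant), it takes -zek, giving *gazmovzazzek*.
Since the final sound of *gehi* is /i/ (a vowel), it takes -o, giving *gehio*.

suobfu, gazmovzazzek, gehio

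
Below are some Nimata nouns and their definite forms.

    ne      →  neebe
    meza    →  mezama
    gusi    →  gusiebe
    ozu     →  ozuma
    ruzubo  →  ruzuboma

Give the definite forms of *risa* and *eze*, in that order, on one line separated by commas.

Looking at the last vowel of each stem: -ebe when the last vowel of the stem is a front vowel (*ne*, *gusi*); -ma when the last vowel of the stem is a back vowel (*meza*, *ozu*, *ruzubo*).
*risa*: last vowel = /a/, a back vowel → -ma → *risama*.
The last vowel of *eze* is /e/, which is a front vowel, so the suffix is -ebe, giving *ezeebe*.

risama, ezeebe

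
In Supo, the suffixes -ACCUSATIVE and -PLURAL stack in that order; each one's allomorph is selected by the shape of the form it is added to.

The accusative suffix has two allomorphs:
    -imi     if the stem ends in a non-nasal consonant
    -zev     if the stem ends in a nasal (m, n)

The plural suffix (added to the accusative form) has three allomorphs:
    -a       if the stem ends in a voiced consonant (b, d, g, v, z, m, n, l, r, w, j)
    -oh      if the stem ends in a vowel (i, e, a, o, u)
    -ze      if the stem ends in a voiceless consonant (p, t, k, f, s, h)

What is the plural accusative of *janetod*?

janetodimioh

Since the final consonant of *janetod* is /d/ (non-nasal), it takes -imi, giving *janetodimi*.
The final sound of the accusative form *janetodimi* is /i/, which is a vowel, so the plural suffix is -oh, giving *janetodimioh*.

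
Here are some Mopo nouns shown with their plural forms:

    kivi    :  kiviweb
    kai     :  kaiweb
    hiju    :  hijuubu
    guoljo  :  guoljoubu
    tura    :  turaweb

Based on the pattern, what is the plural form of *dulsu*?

dulsuubu

The alternation tracks the last vowel of the stem — -ubu when the last vowel of the stem is a rounded vowel (*hiju*, *guoljo*); -web when the last vowel of the stem is an unrounded vowel (*kivi*, *kai*, *tura*).
The last vowel of *dulsu* is /u/, which is a rounded vowel, so the suffix is -ubu, giving *dulsuubu*.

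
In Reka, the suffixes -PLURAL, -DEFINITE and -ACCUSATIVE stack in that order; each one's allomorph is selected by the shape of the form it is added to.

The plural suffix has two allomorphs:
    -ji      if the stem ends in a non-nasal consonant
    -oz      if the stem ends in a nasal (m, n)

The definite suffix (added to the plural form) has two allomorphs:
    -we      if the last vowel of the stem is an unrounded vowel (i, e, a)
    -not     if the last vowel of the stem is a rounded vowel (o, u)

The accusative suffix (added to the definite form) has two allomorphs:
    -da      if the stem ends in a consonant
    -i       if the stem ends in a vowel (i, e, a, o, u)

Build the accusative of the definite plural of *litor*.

litorjiwei

Since the final consonant of *litor* is /r/ (non-nasal), it takes -ji, giving *litorji*.
The last vowel of the plural form *litorji* is /i/, which is an unrounded vowel, so the definite suffix is -we, giving *litorjiwe*.
The definite form *litorjiwe* — final sound /e/ (a vowel) → -i → *litorjiwei*.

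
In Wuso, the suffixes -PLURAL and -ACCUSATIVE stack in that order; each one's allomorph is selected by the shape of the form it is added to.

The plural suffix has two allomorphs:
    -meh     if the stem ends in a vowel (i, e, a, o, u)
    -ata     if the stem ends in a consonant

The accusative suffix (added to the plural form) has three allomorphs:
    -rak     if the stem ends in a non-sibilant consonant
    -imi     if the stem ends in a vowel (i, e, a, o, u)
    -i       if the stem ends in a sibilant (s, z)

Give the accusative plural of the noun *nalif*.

nalifataimi

The final sound of *nalif* is /f/, which is a consonant, so the plural suffix is -ata, giving *nalifata*.
The plural form *nalifata* — final sound /a/ (a vowel) → -imi → *nalifataimi*.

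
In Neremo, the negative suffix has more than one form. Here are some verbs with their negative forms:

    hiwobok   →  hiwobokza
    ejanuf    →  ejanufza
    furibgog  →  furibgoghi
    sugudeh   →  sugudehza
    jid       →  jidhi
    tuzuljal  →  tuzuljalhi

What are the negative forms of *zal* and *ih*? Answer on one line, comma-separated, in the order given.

zalhi, ihza

Looking at the final consonant of each stem: -za when the stem ends in a voiceless consonant (*hiwobok*, *ejanuf*, *sugudeh*); -hi when the stem ends in a voiced consonant (*furibgog*, *jid*, *tuzuljal*).
*zal* — final consonant /l/ (voiced) → -hi → *zalhi*.
*ih*: final consonant = /h/, voiceless → -za → *ihza*.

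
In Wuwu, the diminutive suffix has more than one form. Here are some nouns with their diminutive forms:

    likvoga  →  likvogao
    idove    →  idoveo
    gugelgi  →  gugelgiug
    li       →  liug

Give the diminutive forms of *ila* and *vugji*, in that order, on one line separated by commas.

ilao, vugjiug

The suffix is conditioned by the last vowel: -ug when the last vowel of the stem is a high vowel (*gugelgi*, *li*); -o when the last vowel of the stem is a non-high vowel (*likvoga*, *idove*).
Since the last vowel of *ila* is /a/ (a non-high vowel), it takes -o, giving *ilao*.
*vugji* — last vowel /i/ (a high vowel) → -ug → *vugjiug*.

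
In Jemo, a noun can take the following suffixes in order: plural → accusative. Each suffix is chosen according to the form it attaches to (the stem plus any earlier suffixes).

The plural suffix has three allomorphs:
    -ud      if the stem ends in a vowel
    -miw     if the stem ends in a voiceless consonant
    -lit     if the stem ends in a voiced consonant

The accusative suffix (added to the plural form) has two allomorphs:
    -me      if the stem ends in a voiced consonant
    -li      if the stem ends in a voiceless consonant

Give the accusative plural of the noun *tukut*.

tukutmiwme

Since the final sound of *tukut* is /t/ (a voiceless consonant), it takes -miw, giving *tukutmiw*.
The plural form *tukutmiw* — final consonant /w/ (voiced) → -me → *tukutmiwme*.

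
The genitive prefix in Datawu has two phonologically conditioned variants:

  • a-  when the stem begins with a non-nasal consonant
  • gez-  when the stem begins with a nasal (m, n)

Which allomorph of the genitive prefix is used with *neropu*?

*neropu*: first consonant = /n/, a nasal → gez-.

gez-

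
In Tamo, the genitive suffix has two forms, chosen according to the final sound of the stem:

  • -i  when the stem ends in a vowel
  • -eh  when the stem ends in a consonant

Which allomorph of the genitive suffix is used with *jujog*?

-eh

*jujog*: final sound = /g/, a consonant → -eh.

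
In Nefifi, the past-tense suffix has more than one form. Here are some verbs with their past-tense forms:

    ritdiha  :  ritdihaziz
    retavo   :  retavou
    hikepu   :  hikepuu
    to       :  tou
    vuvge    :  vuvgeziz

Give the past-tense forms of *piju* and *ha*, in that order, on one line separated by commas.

pijuu, haziz

The pattern is rounding harmony: -u when the last vowel of the stem is a rounded vowel (*retavo*, *hikepu*, *to*); -ziz when the last vowel of the stem is an unrounded vowel (*ritdiha*, *vuvge*).
The last vowel of *piju* is /u/, which is a rounded vowel, so the suffix is -u, giving *pijuu*.
*ha* — last vowel /a/ (an unrounded vowel) → -ziz → *haziz*.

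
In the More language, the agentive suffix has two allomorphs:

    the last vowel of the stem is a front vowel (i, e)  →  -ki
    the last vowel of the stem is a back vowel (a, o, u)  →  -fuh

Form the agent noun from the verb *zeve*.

zeveki

*zeve* — last vowel /e/ (a front vowel) → -ki → *zeveki*.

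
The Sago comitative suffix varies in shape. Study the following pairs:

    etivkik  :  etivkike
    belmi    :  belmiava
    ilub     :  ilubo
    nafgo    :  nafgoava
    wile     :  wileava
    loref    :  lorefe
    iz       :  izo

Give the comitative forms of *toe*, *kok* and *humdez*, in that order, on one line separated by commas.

toeava, koke, humdezo

Looking at the final sound of each stem: -e when the stem ends in a voiceless consonant (*etivkik*, *loref*); -o when the stem ends in a voiced consonant (*ilub*, *iz*); -ava when the stem ends in a vowel (*belmi*, *nafgo*, *wile*).
The final sound of *toe* is /e/, which is a vowel, so the suffix is -ava, giving *toeava*.
Since the final sound of *kok* is /k/ (a voiceless consonant), it takes -e, giving *koke*.
*humdez* — final sound /z/ (a voiced consonant) → -o → *humdezo*.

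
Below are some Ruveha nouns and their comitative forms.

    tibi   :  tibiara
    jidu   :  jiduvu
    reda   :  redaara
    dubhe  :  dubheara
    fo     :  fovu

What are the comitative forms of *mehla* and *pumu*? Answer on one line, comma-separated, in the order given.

mehlaara, pumuvu

Looking at the last vowel of each stem: -vu when the last vowel of the stem is a rounded vowel (*jidu*, *fo*); -ara when the last vowel of the stem is an unrounded vowel (*tibi*, *reda*, *dubhe*).
*mehla*: last vowel = /a/, an unrounded vowel → -ara → *mehlaara*.
The last vowel of *pumu* is /u/, which is a rounded vowel, so the suffix is -vu, giving *pumuvu*.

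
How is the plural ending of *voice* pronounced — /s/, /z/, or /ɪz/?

The stem *voice* ends in a sibilant (/s, z, ʃ, ʒ, tʃ, dʒ/).
The plural suffix surfaces as /ɪz/ after sibilants, /s/ after other voiceless consonants, and /z/ after other voiced sounds.
So the plural -s on *voice* is pronounced /ɪz/.

/ɪz/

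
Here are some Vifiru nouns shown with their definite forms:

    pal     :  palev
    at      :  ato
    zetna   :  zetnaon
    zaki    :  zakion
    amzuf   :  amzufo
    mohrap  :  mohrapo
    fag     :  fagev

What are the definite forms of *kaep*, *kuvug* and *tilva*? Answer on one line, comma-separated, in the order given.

The suffix is conditioned by the final sound: -o when the stem ends in a voiceless consonant (*at*, *amzuf*, *mohrap*); -ev when the stem ends in a voiced consonant (*pal*, *fag*); -on when the stem ends in a vowel (*zetna*, *zaki*).
*kaep*: final sound = /p/, a voiceless consonant → -o → *kaepo*.
*kuvug* — final sound /g/ (a voiced consonant) → -ev → *kuvugev*.
Since the final sound of *tilva* is /a/ (a vowel), it takes -on, giving *tilvaon*.

kaepo, kuvugev, tilvaon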